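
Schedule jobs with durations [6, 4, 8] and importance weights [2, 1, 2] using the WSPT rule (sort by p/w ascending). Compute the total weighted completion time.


Compute p/w ratios and sort ascending (WSPT): [(6, 2), (4, 1), (8, 2)]
Compute weighted completion times:
  Job (p=6,w=2): C=6, w*C=2*6=12
  Job (p=4,w=1): C=10, w*C=1*10=10
  Job (p=8,w=2): C=18, w*C=2*18=36
Total weighted completion time = 58

58


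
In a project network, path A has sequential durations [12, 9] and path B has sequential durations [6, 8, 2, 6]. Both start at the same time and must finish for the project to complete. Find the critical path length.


Path A total = 12 + 9 = 21
Path B total = 6 + 8 + 2 + 6 = 22
Critical path = longest path = max(21, 22) = 22

22


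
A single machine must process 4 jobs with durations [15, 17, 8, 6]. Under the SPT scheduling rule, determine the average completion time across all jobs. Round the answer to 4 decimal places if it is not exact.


Sort jobs by processing time (SPT order): [6, 8, 15, 17]
Compute completion times sequentially:
  Job 1: processing = 6, completes at 6
  Job 2: processing = 8, completes at 14
  Job 3: processing = 15, completes at 29
  Job 4: processing = 17, completes at 46
Sum of completion times = 95
Average completion time = 95/4 = 23.75

23.75


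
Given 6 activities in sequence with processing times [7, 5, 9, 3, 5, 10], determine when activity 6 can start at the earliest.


Activity 6 starts after activities 1 through 5 complete.
Predecessor durations: [7, 5, 9, 3, 5]
ES = 7 + 5 + 9 + 3 + 5 = 29

29


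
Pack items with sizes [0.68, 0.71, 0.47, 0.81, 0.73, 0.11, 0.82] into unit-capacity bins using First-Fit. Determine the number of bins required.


Place items sequentially using First-Fit:
  Item 0.68 -> new Bin 1
  Item 0.71 -> new Bin 2
  Item 0.47 -> new Bin 3
  Item 0.81 -> new Bin 4
  Item 0.73 -> new Bin 5
  Item 0.11 -> Bin 1 (now 0.79)
  Item 0.82 -> new Bin 6
Total bins used = 6

6


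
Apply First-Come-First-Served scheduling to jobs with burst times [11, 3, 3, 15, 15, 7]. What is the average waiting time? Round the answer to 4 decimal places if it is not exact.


FCFS order (as given): [11, 3, 3, 15, 15, 7]
Waiting times:
  Job 1: wait = 0
  Job 2: wait = 11
  Job 3: wait = 14
  Job 4: wait = 17
  Job 5: wait = 32
  Job 6: wait = 47
Sum of waiting times = 121
Average waiting time = 121/6 = 20.1667

20.1667


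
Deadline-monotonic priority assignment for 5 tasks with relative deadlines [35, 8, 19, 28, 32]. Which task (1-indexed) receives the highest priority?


Sort tasks by relative deadline (ascending):
  Task 2: deadline = 8
  Task 3: deadline = 19
  Task 4: deadline = 28
  Task 5: deadline = 32
  Task 1: deadline = 35
Priority order (highest first): [2, 3, 4, 5, 1]
Highest priority task = 2

2


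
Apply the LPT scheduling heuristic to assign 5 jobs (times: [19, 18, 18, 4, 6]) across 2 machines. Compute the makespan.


Sort jobs in decreasing order (LPT): [19, 18, 18, 6, 4]
Assign each job to the least loaded machine:
  Machine 1: jobs [19, 6, 4], load = 29
  Machine 2: jobs [18, 18], load = 36
Makespan = max load = 36

36


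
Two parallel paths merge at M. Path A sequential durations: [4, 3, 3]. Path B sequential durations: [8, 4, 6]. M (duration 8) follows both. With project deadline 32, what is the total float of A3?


Forward pass: ES(A3) = sum of predecessors on chain A = 7
EF = ES + duration = 7 + 3 = 10
Backward pass: LF(M) = deadline = 32; LS(M) = 32 - 8 = 24
LF(A3) = LS(M) - sum(successors on chain A) = 24 - 0 = 24
LS = LF - duration = 24 - 3 = 21
Total float = LS - ES = 21 - 7 = 14

14


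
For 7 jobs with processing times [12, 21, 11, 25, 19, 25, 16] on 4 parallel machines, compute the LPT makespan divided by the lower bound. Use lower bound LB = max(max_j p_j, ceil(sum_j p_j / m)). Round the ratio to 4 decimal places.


LPT order: [25, 25, 21, 19, 16, 12, 11]
Machine loads after assignment: [36, 25, 33, 35]
LPT makespan = 36
Lower bound = max(max_job, ceil(total/4)) = max(25, 33) = 33
Ratio = 36 / 33 = 1.0909

1.0909


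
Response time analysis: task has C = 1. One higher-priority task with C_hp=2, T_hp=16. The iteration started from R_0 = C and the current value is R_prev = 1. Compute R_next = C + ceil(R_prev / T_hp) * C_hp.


R_next = C + ceil(R_prev / T_hp) * C_hp
ceil(1 / 16) = ceil(0.0625) = 1
Interference = 1 * 2 = 2
R_next = 1 + 2 = 3

3


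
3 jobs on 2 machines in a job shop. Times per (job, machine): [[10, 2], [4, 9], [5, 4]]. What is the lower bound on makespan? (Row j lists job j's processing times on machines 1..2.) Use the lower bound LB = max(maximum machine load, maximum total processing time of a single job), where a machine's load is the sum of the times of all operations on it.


Machine loads:
  Machine 1: 10 + 4 + 5 = 19
  Machine 2: 2 + 9 + 4 = 15
Max machine load = 19
Job totals:
  Job 1: 12
  Job 2: 13
  Job 3: 9
Max job total = 13
Lower bound = max(19, 13) = 19

19


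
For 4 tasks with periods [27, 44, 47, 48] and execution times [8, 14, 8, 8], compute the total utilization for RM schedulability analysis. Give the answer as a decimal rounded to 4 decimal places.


Compute individual utilizations (exact fractions):
  Task 1: C/T = 8/27 (approx. 0.2963)
  Task 2: C/T = 14/44 = 7/22 (approx. 0.3182)
  Task 3: C/T = 8/47 (approx. 0.1702)
  Task 4: C/T = 8/48 = 1/6 (approx. 0.1667)
Total utilization U = 8/27 + 7/22 + 8/47 + 1/6 = 13280/13959
Rounded to 4 decimal places: U = 0.9514
RM (Liu & Layland) bound for 4 tasks = 0.756828; compare with U = 13280/13959 (approx. 0.951358)
bound < U <= 1, so the RM sufficient condition is not met (inconclusive; an exact test such as response-time analysis is needed).

0.9514


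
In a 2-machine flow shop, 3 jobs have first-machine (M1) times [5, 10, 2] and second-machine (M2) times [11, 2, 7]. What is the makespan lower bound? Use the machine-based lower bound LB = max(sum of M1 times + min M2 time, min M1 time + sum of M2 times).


LB1 = sum(M1 times) + min(M2 times) = 17 + 2 = 19
LB2 = min(M1 times) + sum(M2 times) = 2 + 20 = 22
Lower bound = max(LB1, LB2) = max(19, 22) = 22

22


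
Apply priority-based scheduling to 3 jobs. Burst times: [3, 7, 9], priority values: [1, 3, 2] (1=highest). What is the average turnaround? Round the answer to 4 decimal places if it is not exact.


Sort by priority (ascending = highest first):
Order: [(1, 3), (2, 9), (3, 7)]
Completion times:
  Priority 1, burst=3, C=3
  Priority 2, burst=9, C=12
  Priority 3, burst=7, C=19
Average turnaround = 34/3 = 11.3333

11.3333


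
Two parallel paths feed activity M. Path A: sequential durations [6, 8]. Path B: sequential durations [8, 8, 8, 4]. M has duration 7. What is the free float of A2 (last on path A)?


ES(A2) = sum of predecessors on chain A = 6
EF(A2) = ES + duration = 6 + 8 = 14
Successor of A2 is M. ES(M) = max(sum(A), sum(B)) = max(14, 28) = 28
Free float = ES(successor) - EF(current) = 28 - 14 = 14

14


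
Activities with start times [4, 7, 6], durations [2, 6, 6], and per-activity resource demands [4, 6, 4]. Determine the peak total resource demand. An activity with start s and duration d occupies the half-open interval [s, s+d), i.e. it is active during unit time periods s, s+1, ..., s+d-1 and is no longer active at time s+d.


Each activity i is active on [start_i, start_i + duration_i).
Compute total resource usage per time slot:
  t=0: active resources = [], total = 0
  t=1: active resources = [], total = 0
  t=2: active resources = [], total = 0
  t=3: active resources = [], total = 0
  t=4: active resources = [4], total = 4
  t=5: active resources = [4], total = 4
  t=6: active resources = [4], total = 4
  t=7: active resources = [6, 4], total = 10
  t=8: active resources = [6, 4], total = 10
  t=9: active resources = [6, 4], total = 10
  t=10: active resources = [6, 4], total = 10
  t=11: active resources = [6, 4], total = 10
  t=12: active resources = [6], total = 6
Peak resource demand = 10

10


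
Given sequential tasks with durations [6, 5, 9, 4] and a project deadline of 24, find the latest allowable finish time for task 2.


LF(activity 2) = deadline - sum of successor durations
Successors: activities 3 through 4 with durations [9, 4]
Sum of successor durations = 13
LF = 24 - 13 = 11

11


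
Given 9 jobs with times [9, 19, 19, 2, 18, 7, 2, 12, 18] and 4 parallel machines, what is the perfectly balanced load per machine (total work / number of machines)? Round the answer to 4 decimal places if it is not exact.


Total processing time = 9 + 19 + 19 + 2 + 18 + 7 + 2 + 12 + 18 = 106
Number of machines = 4
Ideal balanced load = 106 / 4 = 26.5

26.5


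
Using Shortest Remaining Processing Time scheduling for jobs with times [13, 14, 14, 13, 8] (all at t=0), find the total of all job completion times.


Since all jobs arrive at t=0, SRPT equals SPT ordering.
SPT order: [8, 13, 13, 14, 14]
Completion times:
  Job 1: p=8, C=8
  Job 2: p=13, C=21
  Job 3: p=13, C=34
  Job 4: p=14, C=48
  Job 5: p=14, C=62
Total completion time = 8 + 21 + 34 + 48 + 62 = 173

173


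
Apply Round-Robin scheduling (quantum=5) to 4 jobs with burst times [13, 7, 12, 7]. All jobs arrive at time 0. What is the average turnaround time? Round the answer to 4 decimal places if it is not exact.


Time quantum = 5
Execution trace:
  J1 runs 5 units, time = 5
  J2 runs 5 units, time = 10
  J3 runs 5 units, time = 15
  J4 runs 5 units, time = 20
  J1 runs 5 units, time = 25
  J2 runs 2 units, time = 27
  J3 runs 5 units, time = 32
  J4 runs 2 units, time = 34
  J1 runs 3 units, time = 37
  J3 runs 2 units, time = 39
Finish times: [37, 27, 39, 34]
Average turnaround = 137/4 = 34.25

34.25


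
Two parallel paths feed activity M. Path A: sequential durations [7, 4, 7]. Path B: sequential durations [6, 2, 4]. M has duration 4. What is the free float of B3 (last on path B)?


ES(B3) = sum of predecessors on chain B = 8
EF(B3) = ES + duration = 8 + 4 = 12
Successor of B3 is M. ES(M) = max(sum(A), sum(B)) = max(18, 12) = 18
Free float = ES(successor) - EF(current) = 18 - 12 = 6

6


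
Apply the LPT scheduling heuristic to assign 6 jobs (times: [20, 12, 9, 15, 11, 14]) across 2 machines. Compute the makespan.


Sort jobs in decreasing order (LPT): [20, 15, 14, 12, 11, 9]
Assign each job to the least loaded machine:
  Machine 1: jobs [20, 12, 9], load = 41
  Machine 2: jobs [15, 14, 11], load = 40
Makespan = max load = 41

41


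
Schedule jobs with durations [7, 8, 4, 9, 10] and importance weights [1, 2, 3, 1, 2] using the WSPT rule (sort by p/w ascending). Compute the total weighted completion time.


Compute p/w ratios and sort ascending (WSPT): [(4, 3), (8, 2), (10, 2), (7, 1), (9, 1)]
Compute weighted completion times:
  Job (p=4,w=3): C=4, w*C=3*4=12
  Job (p=8,w=2): C=12, w*C=2*12=24
  Job (p=10,w=2): C=22, w*C=2*22=44
  Job (p=7,w=1): C=29, w*C=1*29=29
  Job (p=9,w=1): C=38, w*C=1*38=38
Total weighted completion time = 147

147


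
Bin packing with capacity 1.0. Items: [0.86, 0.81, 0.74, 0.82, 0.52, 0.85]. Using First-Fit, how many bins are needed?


Place items sequentially using First-Fit:
  Item 0.86 -> new Bin 1
  Item 0.81 -> new Bin 2
  Item 0.74 -> new Bin 3
  Item 0.82 -> new Bin 4
  Item 0.52 -> new Bin 5
  Item 0.85 -> new Bin 6
Total bins used = 6

6


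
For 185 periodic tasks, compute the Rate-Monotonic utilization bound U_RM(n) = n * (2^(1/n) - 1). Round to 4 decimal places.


Compute 2^(1/185) = 1.0037537693
Subtract 1: 1.0037537693 - 1 = 0.0037537693
Multiply by n: 185 * 0.0037537693 = 0.6944473205
Round to 4 dp: 0.6944

0.6944


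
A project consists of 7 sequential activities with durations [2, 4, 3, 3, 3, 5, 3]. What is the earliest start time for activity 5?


Activity 5 starts after activities 1 through 4 complete.
Predecessor durations: [2, 4, 3, 3]
ES = 2 + 4 + 3 + 3 = 12

12


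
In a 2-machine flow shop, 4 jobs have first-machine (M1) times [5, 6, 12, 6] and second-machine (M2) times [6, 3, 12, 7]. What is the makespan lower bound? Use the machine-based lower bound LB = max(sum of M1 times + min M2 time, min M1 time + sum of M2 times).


LB1 = sum(M1 times) + min(M2 times) = 29 + 3 = 32
LB2 = min(M1 times) + sum(M2 times) = 5 + 28 = 33
Lower bound = max(LB1, LB2) = max(32, 33) = 33

33


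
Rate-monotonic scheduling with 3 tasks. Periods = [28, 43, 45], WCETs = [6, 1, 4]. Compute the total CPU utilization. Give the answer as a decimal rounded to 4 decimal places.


Compute individual utilizations (exact fractions):
  Task 1: C/T = 6/28 = 3/14 (approx. 0.2143)
  Task 2: C/T = 1/43 (approx. 0.0233)
  Task 3: C/T = 4/45 (approx. 0.0889)
Total utilization U = 3/14 + 1/43 + 4/45 = 8843/27090
Rounded to 4 decimal places: U = 0.3264
RM (Liu & Layland) bound for 3 tasks = 0.779763; compare with U = 8843/27090 (approx. 0.326430)
U <= bound, so schedulable by RM sufficient condition.

0.3264


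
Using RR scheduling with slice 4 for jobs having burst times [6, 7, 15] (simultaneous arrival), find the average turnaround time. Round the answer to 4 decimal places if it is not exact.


Time quantum = 4
Execution trace:
  J1 runs 4 units, time = 4
  J2 runs 4 units, time = 8
  J3 runs 4 units, time = 12
  J1 runs 2 units, time = 14
  J2 runs 3 units, time = 17
  J3 runs 4 units, time = 21
  J3 runs 4 units, time = 25
  J3 runs 3 units, time = 28
Finish times: [14, 17, 28]
Average turnaround = 59/3 = 19.6667

19.6667


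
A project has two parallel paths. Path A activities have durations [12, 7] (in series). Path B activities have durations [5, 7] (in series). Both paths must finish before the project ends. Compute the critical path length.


Path A total = 12 + 7 = 19
Path B total = 5 + 7 = 12
Critical path = longest path = max(19, 12) = 19

19


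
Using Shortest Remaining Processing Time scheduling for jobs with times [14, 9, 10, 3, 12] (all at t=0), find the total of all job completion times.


Since all jobs arrive at t=0, SRPT equals SPT ordering.
SPT order: [3, 9, 10, 12, 14]
Completion times:
  Job 1: p=3, C=3
  Job 2: p=9, C=12
  Job 3: p=10, C=22
  Job 4: p=12, C=34
  Job 5: p=14, C=48
Total completion time = 3 + 12 + 22 + 34 + 48 = 119

119


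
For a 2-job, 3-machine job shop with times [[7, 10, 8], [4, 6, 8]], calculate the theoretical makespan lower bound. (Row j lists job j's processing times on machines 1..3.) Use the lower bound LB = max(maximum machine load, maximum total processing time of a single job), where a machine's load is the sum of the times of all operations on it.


Machine loads:
  Machine 1: 7 + 4 = 11
  Machine 2: 10 + 6 = 16
  Machine 3: 8 + 8 = 16
Max machine load = 16
Job totals:
  Job 1: 25
  Job 2: 18
Max job total = 25
Lower bound = max(16, 25) = 25

25


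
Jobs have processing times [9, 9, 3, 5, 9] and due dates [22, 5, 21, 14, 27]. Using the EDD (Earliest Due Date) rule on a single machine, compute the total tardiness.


Sort by due date (EDD order): [(9, 5), (5, 14), (3, 21), (9, 22), (9, 27)]
Compute completion times and tardiness:
  Job 1: p=9, d=5, C=9, tardiness=max(0,9-5)=4
  Job 2: p=5, d=14, C=14, tardiness=max(0,14-14)=0
  Job 3: p=3, d=21, C=17, tardiness=max(0,17-21)=0
  Job 4: p=9, d=22, C=26, tardiness=max(0,26-22)=4
  Job 5: p=9, d=27, C=35, tardiness=max(0,35-27)=8
Total tardiness = 16

16


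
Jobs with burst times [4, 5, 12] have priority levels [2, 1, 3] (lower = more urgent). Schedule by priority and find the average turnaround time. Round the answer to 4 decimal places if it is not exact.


Sort by priority (ascending = highest first):
Order: [(1, 5), (2, 4), (3, 12)]
Completion times:
  Priority 1, burst=5, C=5
  Priority 2, burst=4, C=9
  Priority 3, burst=12, C=21
Average turnaround = 35/3 = 11.6667

11.6667


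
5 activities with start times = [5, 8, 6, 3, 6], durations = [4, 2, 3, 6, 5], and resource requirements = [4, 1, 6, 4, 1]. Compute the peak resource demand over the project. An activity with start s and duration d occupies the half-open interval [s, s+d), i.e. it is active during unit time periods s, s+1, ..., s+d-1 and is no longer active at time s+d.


Each activity i is active on [start_i, start_i + duration_i).
Compute total resource usage per time slot:
  t=0: active resources = [], total = 0
  t=1: active resources = [], total = 0
  t=2: active resources = [], total = 0
  t=3: active resources = [4], total = 4
  t=4: active resources = [4], total = 4
  t=5: active resources = [4, 4], total = 8
  t=6: active resources = [4, 6, 4, 1], total = 15
  t=7: active resources = [4, 6, 4, 1], total = 15
  t=8: active resources = [4, 1, 6, 4, 1], total = 16
  t=9: active resources = [1, 1], total = 2
  t=10: active resources = [1], total = 1
Peak resource demand = 16

16


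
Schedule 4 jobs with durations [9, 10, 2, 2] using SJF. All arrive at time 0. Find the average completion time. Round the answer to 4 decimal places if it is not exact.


SJF order (ascending): [2, 2, 9, 10]
Completion times:
  Job 1: burst=2, C=2
  Job 2: burst=2, C=4
  Job 3: burst=9, C=13
  Job 4: burst=10, C=23
Average completion = 42/4 = 10.5

10.5


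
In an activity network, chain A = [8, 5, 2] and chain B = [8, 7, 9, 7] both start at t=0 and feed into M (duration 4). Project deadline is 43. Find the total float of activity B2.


Forward pass: ES(B2) = sum of predecessors on chain B = 8
EF = ES + duration = 8 + 7 = 15
Backward pass: LF(M) = deadline = 43; LS(M) = 43 - 4 = 39
LF(B2) = LS(M) - sum(successors on chain B) = 39 - 16 = 23
LS = LF - duration = 23 - 7 = 16
Total float = LS - ES = 16 - 8 = 8

8


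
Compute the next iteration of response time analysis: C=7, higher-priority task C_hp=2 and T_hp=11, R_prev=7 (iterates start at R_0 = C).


R_next = C + ceil(R_prev / T_hp) * C_hp
ceil(7 / 11) = ceil(0.6364) = 1
Interference = 1 * 2 = 2
R_next = 7 + 2 = 9

9


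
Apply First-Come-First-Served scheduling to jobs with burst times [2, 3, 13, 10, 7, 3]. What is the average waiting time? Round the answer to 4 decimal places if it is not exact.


FCFS order (as given): [2, 3, 13, 10, 7, 3]
Waiting times:
  Job 1: wait = 0
  Job 2: wait = 2
  Job 3: wait = 5
  Job 4: wait = 18
  Job 5: wait = 28
  Job 6: wait = 35
Sum of waiting times = 88
Average waiting time = 88/6 = 14.6667

14.6667


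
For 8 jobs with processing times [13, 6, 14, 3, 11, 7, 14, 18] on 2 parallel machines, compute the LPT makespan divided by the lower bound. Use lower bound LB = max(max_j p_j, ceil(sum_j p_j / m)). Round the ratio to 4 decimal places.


LPT order: [18, 14, 14, 13, 11, 7, 6, 3]
Machine loads after assignment: [44, 42]
LPT makespan = 44
Lower bound = max(max_job, ceil(total/2)) = max(18, 43) = 43
Ratio = 44 / 43 = 1.0233

1.0233


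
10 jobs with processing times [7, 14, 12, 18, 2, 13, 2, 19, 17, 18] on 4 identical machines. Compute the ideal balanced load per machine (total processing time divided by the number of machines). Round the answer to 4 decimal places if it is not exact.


Total processing time = 7 + 14 + 12 + 18 + 2 + 13 + 2 + 19 + 17 + 18 = 122
Number of machines = 4
Ideal balanced load = 122 / 4 = 30.5

30.5


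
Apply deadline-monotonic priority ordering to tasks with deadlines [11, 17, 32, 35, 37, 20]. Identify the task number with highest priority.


Sort tasks by relative deadline (ascending):
  Task 1: deadline = 11
  Task 2: deadline = 17
  Task 6: deadline = 20
  Task 3: deadline = 32
  Task 4: deadline = 35
  Task 5: deadline = 37
Priority order (highest first): [1, 2, 6, 3, 4, 5]
Highest priority task = 1

1


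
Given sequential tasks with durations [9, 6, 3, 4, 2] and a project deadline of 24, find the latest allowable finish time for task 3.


LF(activity 3) = deadline - sum of successor durations
Successors: activities 4 through 5 with durations [4, 2]
Sum of successor durations = 6
LF = 24 - 6 = 18

18


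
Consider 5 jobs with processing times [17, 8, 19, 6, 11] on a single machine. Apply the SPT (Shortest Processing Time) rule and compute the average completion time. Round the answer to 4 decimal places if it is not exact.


Sort jobs by processing time (SPT order): [6, 8, 11, 17, 19]
Compute completion times sequentially:
  Job 1: processing = 6, completes at 6
  Job 2: processing = 8, completes at 14
  Job 3: processing = 11, completes at 25
  Job 4: processing = 17, completes at 42
  Job 5: processing = 19, completes at 61
Sum of completion times = 148
Average completion time = 148/5 = 29.6

29.6


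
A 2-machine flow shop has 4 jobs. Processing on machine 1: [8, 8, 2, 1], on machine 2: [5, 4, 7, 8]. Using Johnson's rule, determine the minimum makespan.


Apply Johnson's rule:
  Group 1 (a <= b): [(4, 1, 8), (3, 2, 7)]
  Group 2 (a > b): [(1, 8, 5), (2, 8, 4)]
Optimal job order: [4, 3, 1, 2]
Schedule:
  Job 4: M1 done at 1, M2 done at 9
  Job 3: M1 done at 3, M2 done at 16
  Job 1: M1 done at 11, M2 done at 21
  Job 2: M1 done at 19, M2 done at 25
Makespan = 25

25


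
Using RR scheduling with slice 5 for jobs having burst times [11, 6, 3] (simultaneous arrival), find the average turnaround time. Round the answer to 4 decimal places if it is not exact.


Time quantum = 5
Execution trace:
  J1 runs 5 units, time = 5
  J2 runs 5 units, time = 10
  J3 runs 3 units, time = 13
  J1 runs 5 units, time = 18
  J2 runs 1 units, time = 19
  J1 runs 1 units, time = 20
Finish times: [20, 19, 13]
Average turnaround = 52/3 = 17.3333

17.3333


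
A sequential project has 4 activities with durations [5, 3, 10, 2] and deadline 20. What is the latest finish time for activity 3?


LF(activity 3) = deadline - sum of successor durations
Successors: activities 4 through 4 with durations [2]
Sum of successor durations = 2
LF = 20 - 2 = 18

18


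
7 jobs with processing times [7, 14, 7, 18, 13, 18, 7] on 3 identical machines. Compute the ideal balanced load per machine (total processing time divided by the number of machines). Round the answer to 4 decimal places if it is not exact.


Total processing time = 7 + 14 + 7 + 18 + 13 + 18 + 7 = 84
Number of machines = 3
Ideal balanced load = 84 / 3 = 28.0

28.0


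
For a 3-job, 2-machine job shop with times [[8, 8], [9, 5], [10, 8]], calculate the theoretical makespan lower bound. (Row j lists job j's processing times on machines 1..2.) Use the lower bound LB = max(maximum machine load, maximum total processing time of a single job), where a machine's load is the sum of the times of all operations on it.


Machine loads:
  Machine 1: 8 + 9 + 10 = 27
  Machine 2: 8 + 5 + 8 = 21
Max machine load = 27
Job totals:
  Job 1: 16
  Job 2: 14
  Job 3: 18
Max job total = 18
Lower bound = max(27, 18) = 27

27


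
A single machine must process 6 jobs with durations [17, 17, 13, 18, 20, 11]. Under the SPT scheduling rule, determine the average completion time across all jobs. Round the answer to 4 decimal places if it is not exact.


Sort jobs by processing time (SPT order): [11, 13, 17, 17, 18, 20]
Compute completion times sequentially:
  Job 1: processing = 11, completes at 11
  Job 2: processing = 13, completes at 24
  Job 3: processing = 17, completes at 41
  Job 4: processing = 17, completes at 58
  Job 5: processing = 18, completes at 76
  Job 6: processing = 20, completes at 96
Sum of completion times = 306
Average completion time = 306/6 = 51.0

51.0


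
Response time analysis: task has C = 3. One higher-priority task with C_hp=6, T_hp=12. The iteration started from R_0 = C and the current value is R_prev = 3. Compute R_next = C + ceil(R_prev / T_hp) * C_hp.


R_next = C + ceil(R_prev / T_hp) * C_hp
ceil(3 / 12) = ceil(0.25) = 1
Interference = 1 * 6 = 6
R_next = 3 + 6 = 9

9


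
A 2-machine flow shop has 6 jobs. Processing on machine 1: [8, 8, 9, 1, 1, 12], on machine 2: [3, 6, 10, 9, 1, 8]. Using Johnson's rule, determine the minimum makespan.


Apply Johnson's rule:
  Group 1 (a <= b): [(4, 1, 9), (5, 1, 1), (3, 9, 10)]
  Group 2 (a > b): [(6, 12, 8), (2, 8, 6), (1, 8, 3)]
Optimal job order: [4, 5, 3, 6, 2, 1]
Schedule:
  Job 4: M1 done at 1, M2 done at 10
  Job 5: M1 done at 2, M2 done at 11
  Job 3: M1 done at 11, M2 done at 21
  Job 6: M1 done at 23, M2 done at 31
  Job 2: M1 done at 31, M2 done at 37
  Job 1: M1 done at 39, M2 done at 42
Makespan = 42

42


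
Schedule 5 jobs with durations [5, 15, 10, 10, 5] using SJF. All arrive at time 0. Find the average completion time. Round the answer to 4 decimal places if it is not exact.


SJF order (ascending): [5, 5, 10, 10, 15]
Completion times:
  Job 1: burst=5, C=5
  Job 2: burst=5, C=10
  Job 3: burst=10, C=20
  Job 4: burst=10, C=30
  Job 5: burst=15, C=45
Average completion = 110/5 = 22.0

22.0


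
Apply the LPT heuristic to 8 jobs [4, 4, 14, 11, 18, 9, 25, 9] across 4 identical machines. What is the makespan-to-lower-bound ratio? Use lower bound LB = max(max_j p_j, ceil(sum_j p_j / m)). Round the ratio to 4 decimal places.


LPT order: [25, 18, 14, 11, 9, 9, 4, 4]
Machine loads after assignment: [25, 22, 23, 24]
LPT makespan = 25
Lower bound = max(max_job, ceil(total/4)) = max(25, 24) = 25
Ratio = 25 / 25 = 1.0

1.0


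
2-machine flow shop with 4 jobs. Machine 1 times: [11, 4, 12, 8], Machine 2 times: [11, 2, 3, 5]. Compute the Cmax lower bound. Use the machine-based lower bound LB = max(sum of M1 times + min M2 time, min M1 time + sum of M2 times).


LB1 = sum(M1 times) + min(M2 times) = 35 + 2 = 37
LB2 = min(M1 times) + sum(M2 times) = 4 + 21 = 25
Lower bound = max(LB1, LB2) = max(37, 25) = 37

37


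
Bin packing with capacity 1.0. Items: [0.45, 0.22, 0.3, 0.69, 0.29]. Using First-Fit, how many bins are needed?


Place items sequentially using First-Fit:
  Item 0.45 -> new Bin 1
  Item 0.22 -> Bin 1 (now 0.67)
  Item 0.3 -> Bin 1 (now 0.97)
  Item 0.69 -> new Bin 2
  Item 0.29 -> Bin 2 (now 0.98)
Total bins used = 2

2


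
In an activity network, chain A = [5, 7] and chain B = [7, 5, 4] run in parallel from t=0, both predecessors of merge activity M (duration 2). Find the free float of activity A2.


ES(A2) = sum of predecessors on chain A = 5
EF(A2) = ES + duration = 5 + 7 = 12
Successor of A2 is M. ES(M) = max(sum(A), sum(B)) = max(12, 16) = 16
Free float = ES(successor) - EF(current) = 16 - 12 = 4

4


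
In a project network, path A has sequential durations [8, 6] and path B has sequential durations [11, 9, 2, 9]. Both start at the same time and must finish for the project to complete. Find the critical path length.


Path A total = 8 + 6 = 14
Path B total = 11 + 9 + 2 + 9 = 31
Critical path = longest path = max(14, 31) = 31

31


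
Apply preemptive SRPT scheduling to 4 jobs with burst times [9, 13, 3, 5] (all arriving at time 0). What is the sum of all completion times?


Since all jobs arrive at t=0, SRPT equals SPT ordering.
SPT order: [3, 5, 9, 13]
Completion times:
  Job 1: p=3, C=3
  Job 2: p=5, C=8
  Job 3: p=9, C=17
  Job 4: p=13, C=30
Total completion time = 3 + 8 + 17 + 30 = 58

58


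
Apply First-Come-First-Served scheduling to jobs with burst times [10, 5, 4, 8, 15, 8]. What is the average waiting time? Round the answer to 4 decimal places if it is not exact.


FCFS order (as given): [10, 5, 4, 8, 15, 8]
Waiting times:
  Job 1: wait = 0
  Job 2: wait = 10
  Job 3: wait = 15
  Job 4: wait = 19
  Job 5: wait = 27
  Job 6: wait = 42
Sum of waiting times = 113
Average waiting time = 113/6 = 18.8333

18.8333


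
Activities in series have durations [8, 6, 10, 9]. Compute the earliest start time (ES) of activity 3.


Activity 3 starts after activities 1 through 2 complete.
Predecessor durations: [8, 6]
ES = 8 + 6 = 14

14


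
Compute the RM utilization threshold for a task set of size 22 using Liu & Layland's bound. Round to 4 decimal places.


Compute 2^(1/22) = 1.0320082797
Subtract 1: 1.0320082797 - 1 = 0.0320082797
Multiply by n: 22 * 0.0320082797 = 0.7041821534
Round to 4 dp: 0.7042

0.7042


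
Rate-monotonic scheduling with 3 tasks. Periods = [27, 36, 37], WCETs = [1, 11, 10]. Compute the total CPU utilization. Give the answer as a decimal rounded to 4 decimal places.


Compute individual utilizations (exact fractions):
  Task 1: C/T = 1/27 (approx. 0.037)
  Task 2: C/T = 11/36 (approx. 0.3056)
  Task 3: C/T = 10/37 (approx. 0.2703)
Total utilization U = 1/27 + 11/36 + 10/37 = 2449/3996
Rounded to 4 decimal places: U = 0.6129
RM (Liu & Layland) bound for 3 tasks = 0.779763; compare with U = 2449/3996 (approx. 0.612863)
U <= bound, so schedulable by RM sufficient condition.

0.6129


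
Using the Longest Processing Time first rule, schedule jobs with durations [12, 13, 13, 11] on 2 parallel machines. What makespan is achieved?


Sort jobs in decreasing order (LPT): [13, 13, 12, 11]
Assign each job to the least loaded machine:
  Machine 1: jobs [13, 12], load = 25
  Machine 2: jobs [13, 11], load = 24
Makespan = max load = 25

25


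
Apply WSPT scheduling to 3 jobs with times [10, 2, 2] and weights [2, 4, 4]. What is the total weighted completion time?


Compute p/w ratios and sort ascending (WSPT): [(2, 4), (2, 4), (10, 2)]
Compute weighted completion times:
  Job (p=2,w=4): C=2, w*C=4*2=8
  Job (p=2,w=4): C=4, w*C=4*4=16
  Job (p=10,w=2): C=14, w*C=2*14=28
Total weighted completion time = 52

52


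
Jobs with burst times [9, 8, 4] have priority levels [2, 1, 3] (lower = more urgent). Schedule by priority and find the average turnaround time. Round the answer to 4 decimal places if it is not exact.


Sort by priority (ascending = highest first):
Order: [(1, 8), (2, 9), (3, 4)]
Completion times:
  Priority 1, burst=8, C=8
  Priority 2, burst=9, C=17
  Priority 3, burst=4, C=21
Average turnaround = 46/3 = 15.3333

15.3333


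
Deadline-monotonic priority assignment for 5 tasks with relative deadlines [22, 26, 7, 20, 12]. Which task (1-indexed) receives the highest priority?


Sort tasks by relative deadline (ascending):
  Task 3: deadline = 7
  Task 5: deadline = 12
  Task 4: deadline = 20
  Task 1: deadline = 22
  Task 2: deadline = 26
Priority order (highest first): [3, 5, 4, 1, 2]
Highest priority task = 3

3


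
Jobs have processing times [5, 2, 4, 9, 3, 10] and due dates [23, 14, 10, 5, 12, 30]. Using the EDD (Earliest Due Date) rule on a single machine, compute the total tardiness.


Sort by due date (EDD order): [(9, 5), (4, 10), (3, 12), (2, 14), (5, 23), (10, 30)]
Compute completion times and tardiness:
  Job 1: p=9, d=5, C=9, tardiness=max(0,9-5)=4
  Job 2: p=4, d=10, C=13, tardiness=max(0,13-10)=3
  Job 3: p=3, d=12, C=16, tardiness=max(0,16-12)=4
  Job 4: p=2, d=14, C=18, tardiness=max(0,18-14)=4
  Job 5: p=5, d=23, C=23, tardiness=max(0,23-23)=0
  Job 6: p=10, d=30, C=33, tardiness=max(0,33-30)=3
Total tardiness = 18

18


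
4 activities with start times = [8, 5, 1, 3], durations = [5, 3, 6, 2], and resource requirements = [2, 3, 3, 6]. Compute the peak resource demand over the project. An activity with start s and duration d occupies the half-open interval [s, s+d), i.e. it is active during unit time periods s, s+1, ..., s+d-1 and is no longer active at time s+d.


Each activity i is active on [start_i, start_i + duration_i).
Compute total resource usage per time slot:
  t=0: active resources = [], total = 0
  t=1: active resources = [3], total = 3
  t=2: active resources = [3], total = 3
  t=3: active resources = [3, 6], total = 9
  t=4: active resources = [3, 6], total = 9
  t=5: active resources = [3, 3], total = 6
  t=6: active resources = [3, 3], total = 6
  t=7: active resources = [3], total = 3
  t=8: active resources = [2], total = 2
  t=9: active resources = [2], total = 2
  t=10: active resources = [2], total = 2
  t=11: active resources = [2], total = 2
  t=12: active resources = [2], total = 2
Peak resource demand = 9

9


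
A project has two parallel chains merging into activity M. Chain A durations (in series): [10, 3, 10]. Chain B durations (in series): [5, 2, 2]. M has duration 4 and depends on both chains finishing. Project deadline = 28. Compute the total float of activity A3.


Forward pass: ES(A3) = sum of predecessors on chain A = 13
EF = ES + duration = 13 + 10 = 23
Backward pass: LF(M) = deadline = 28; LS(M) = 28 - 4 = 24
LF(A3) = LS(M) - sum(successors on chain A) = 24 - 0 = 24
LS = LF - duration = 24 - 10 = 14
Total float = LS - ES = 14 - 13 = 1

1


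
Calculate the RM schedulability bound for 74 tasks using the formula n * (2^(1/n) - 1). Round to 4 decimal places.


Compute 2^(1/74) = 1.0094108601
Subtract 1: 1.0094108601 - 1 = 0.0094108601
Multiply by n: 74 * 0.0094108601 = 0.6964036474
Round to 4 dp: 0.6964

0.6964


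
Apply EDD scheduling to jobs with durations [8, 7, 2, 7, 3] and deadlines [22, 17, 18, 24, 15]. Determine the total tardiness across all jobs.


Sort by due date (EDD order): [(3, 15), (7, 17), (2, 18), (8, 22), (7, 24)]
Compute completion times and tardiness:
  Job 1: p=3, d=15, C=3, tardiness=max(0,3-15)=0
  Job 2: p=7, d=17, C=10, tardiness=max(0,10-17)=0
  Job 3: p=2, d=18, C=12, tardiness=max(0,12-18)=0
  Job 4: p=8, d=22, C=20, tardiness=max(0,20-22)=0
  Job 5: p=7, d=24, C=27, tardiness=max(0,27-24)=3
Total tardiness = 3

3


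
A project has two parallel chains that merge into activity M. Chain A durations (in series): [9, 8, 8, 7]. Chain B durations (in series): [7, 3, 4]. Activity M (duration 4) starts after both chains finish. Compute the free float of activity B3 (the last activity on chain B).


ES(B3) = sum of predecessors on chain B = 10
EF(B3) = ES + duration = 10 + 4 = 14
Successor of B3 is M. ES(M) = max(sum(A), sum(B)) = max(32, 14) = 32
Free float = ES(successor) - EF(current) = 32 - 14 = 18

18


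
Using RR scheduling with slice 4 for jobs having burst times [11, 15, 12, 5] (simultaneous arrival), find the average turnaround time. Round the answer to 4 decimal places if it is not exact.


Time quantum = 4
Execution trace:
  J1 runs 4 units, time = 4
  J2 runs 4 units, time = 8
  J3 runs 4 units, time = 12
  J4 runs 4 units, time = 16
  J1 runs 4 units, time = 20
  J2 runs 4 units, time = 24
  J3 runs 4 units, time = 28
  J4 runs 1 units, time = 29
  J1 runs 3 units, time = 32
  J2 runs 4 units, time = 36
  J3 runs 4 units, time = 40
  J2 runs 3 units, time = 43
Finish times: [32, 43, 40, 29]
Average turnaround = 144/4 = 36.0

36.0


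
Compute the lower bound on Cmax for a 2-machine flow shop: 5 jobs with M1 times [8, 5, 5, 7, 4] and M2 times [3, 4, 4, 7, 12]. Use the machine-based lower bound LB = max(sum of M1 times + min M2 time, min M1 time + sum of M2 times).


LB1 = sum(M1 times) + min(M2 times) = 29 + 3 = 32
LB2 = min(M1 times) + sum(M2 times) = 4 + 30 = 34
Lower bound = max(LB1, LB2) = max(32, 34) = 34

34


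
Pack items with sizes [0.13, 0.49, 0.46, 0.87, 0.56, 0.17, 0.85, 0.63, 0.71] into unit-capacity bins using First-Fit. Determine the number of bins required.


Place items sequentially using First-Fit:
  Item 0.13 -> new Bin 1
  Item 0.49 -> Bin 1 (now 0.62)
  Item 0.46 -> new Bin 2
  Item 0.87 -> new Bin 3
  Item 0.56 -> new Bin 4
  Item 0.17 -> Bin 1 (now 0.79)
  Item 0.85 -> new Bin 5
  Item 0.63 -> new Bin 6
  Item 0.71 -> new Bin 7
Total bins used = 7

7


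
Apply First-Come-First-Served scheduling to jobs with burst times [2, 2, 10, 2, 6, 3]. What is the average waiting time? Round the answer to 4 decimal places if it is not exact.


FCFS order (as given): [2, 2, 10, 2, 6, 3]
Waiting times:
  Job 1: wait = 0
  Job 2: wait = 2
  Job 3: wait = 4
  Job 4: wait = 14
  Job 5: wait = 16
  Job 6: wait = 22
Sum of waiting times = 58
Average waiting time = 58/6 = 9.6667

9.6667


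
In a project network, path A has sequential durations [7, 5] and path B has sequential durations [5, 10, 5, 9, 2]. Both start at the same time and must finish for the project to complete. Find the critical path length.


Path A total = 7 + 5 = 12
Path B total = 5 + 10 + 5 + 9 + 2 = 31
Critical path = longest path = max(12, 31) = 31

31


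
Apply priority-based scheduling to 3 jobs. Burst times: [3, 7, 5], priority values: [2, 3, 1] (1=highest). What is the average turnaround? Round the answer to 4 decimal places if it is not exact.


Sort by priority (ascending = highest first):
Order: [(1, 5), (2, 3), (3, 7)]
Completion times:
  Priority 1, burst=5, C=5
  Priority 2, burst=3, C=8
  Priority 3, burst=7, C=15
Average turnaround = 28/3 = 9.3333

9.3333


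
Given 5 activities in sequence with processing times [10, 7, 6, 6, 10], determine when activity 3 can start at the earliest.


Activity 3 starts after activities 1 through 2 complete.
Predecessor durations: [10, 7]
ES = 10 + 7 = 17

17


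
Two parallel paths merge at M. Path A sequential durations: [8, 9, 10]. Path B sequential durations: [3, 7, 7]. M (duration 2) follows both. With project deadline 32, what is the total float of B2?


Forward pass: ES(B2) = sum of predecessors on chain B = 3
EF = ES + duration = 3 + 7 = 10
Backward pass: LF(M) = deadline = 32; LS(M) = 32 - 2 = 30
LF(B2) = LS(M) - sum(successors on chain B) = 30 - 7 = 23
LS = LF - duration = 23 - 7 = 16
Total float = LS - ES = 16 - 3 = 13

13


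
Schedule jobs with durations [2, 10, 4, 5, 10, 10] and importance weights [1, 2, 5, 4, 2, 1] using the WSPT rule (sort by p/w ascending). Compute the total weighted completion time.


Compute p/w ratios and sort ascending (WSPT): [(4, 5), (5, 4), (2, 1), (10, 2), (10, 2), (10, 1)]
Compute weighted completion times:
  Job (p=4,w=5): C=4, w*C=5*4=20
  Job (p=5,w=4): C=9, w*C=4*9=36
  Job (p=2,w=1): C=11, w*C=1*11=11
  Job (p=10,w=2): C=21, w*C=2*21=42
  Job (p=10,w=2): C=31, w*C=2*31=62
  Job (p=10,w=1): C=41, w*C=1*41=41
Total weighted completion time = 212

212


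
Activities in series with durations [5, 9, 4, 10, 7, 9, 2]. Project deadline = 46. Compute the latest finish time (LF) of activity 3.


LF(activity 3) = deadline - sum of successor durations
Successors: activities 4 through 7 with durations [10, 7, 9, 2]
Sum of successor durations = 28
LF = 46 - 28 = 18

18


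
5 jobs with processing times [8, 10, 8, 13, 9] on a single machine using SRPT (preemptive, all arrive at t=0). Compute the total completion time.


Since all jobs arrive at t=0, SRPT equals SPT ordering.
SPT order: [8, 8, 9, 10, 13]
Completion times:
  Job 1: p=8, C=8
  Job 2: p=8, C=16
  Job 3: p=9, C=25
  Job 4: p=10, C=35
  Job 5: p=13, C=48
Total completion time = 8 + 16 + 25 + 35 + 48 = 132

132


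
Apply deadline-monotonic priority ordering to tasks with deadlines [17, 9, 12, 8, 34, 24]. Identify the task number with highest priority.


Sort tasks by relative deadline (ascending):
  Task 4: deadline = 8
  Task 2: deadline = 9
  Task 3: deadline = 12
  Task 1: deadline = 17
  Task 6: deadline = 24
  Task 5: deadline = 34
Priority order (highest first): [4, 2, 3, 1, 6, 5]
Highest priority task = 4

4


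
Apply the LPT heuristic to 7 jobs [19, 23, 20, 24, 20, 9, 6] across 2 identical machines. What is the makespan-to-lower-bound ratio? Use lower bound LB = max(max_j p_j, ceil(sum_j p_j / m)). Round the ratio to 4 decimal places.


LPT order: [24, 23, 20, 20, 19, 9, 6]
Machine loads after assignment: [59, 62]
LPT makespan = 62
Lower bound = max(max_job, ceil(total/2)) = max(24, 61) = 61
Ratio = 62 / 61 = 1.0164

1.0164


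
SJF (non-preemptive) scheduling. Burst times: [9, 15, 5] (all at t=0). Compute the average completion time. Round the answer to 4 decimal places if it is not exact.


SJF order (ascending): [5, 9, 15]
Completion times:
  Job 1: burst=5, C=5
  Job 2: burst=9, C=14
  Job 3: burst=15, C=29
Average completion = 48/3 = 16.0

16.0


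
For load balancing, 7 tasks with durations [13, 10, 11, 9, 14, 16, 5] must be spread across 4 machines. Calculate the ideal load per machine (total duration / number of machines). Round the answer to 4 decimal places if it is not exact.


Total processing time = 13 + 10 + 11 + 9 + 14 + 16 + 5 = 78
Number of machines = 4
Ideal balanced load = 78 / 4 = 19.5

19.5


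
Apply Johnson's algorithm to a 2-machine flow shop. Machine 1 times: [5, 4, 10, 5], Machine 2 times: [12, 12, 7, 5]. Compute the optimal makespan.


Apply Johnson's rule:
  Group 1 (a <= b): [(2, 4, 12), (1, 5, 12), (4, 5, 5)]
  Group 2 (a > b): [(3, 10, 7)]
Optimal job order: [2, 1, 4, 3]
Schedule:
  Job 2: M1 done at 4, M2 done at 16
  Job 1: M1 done at 9, M2 done at 28
  Job 4: M1 done at 14, M2 done at 33
  Job 3: M1 done at 24, M2 done at 40
Makespan = 40

40
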